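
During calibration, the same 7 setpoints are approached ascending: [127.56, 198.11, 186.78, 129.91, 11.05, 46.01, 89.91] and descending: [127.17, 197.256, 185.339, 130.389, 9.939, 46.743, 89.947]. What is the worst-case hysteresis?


|127.56 - 127.17| = 0.3900
|198.11 - 197.256| = 0.8540
|186.78 - 185.339| = 1.4410
|129.91 - 130.389| = 0.4790
|11.05 - 9.939| = 1.1110
|46.01 - 46.743| = 0.7330
|89.91 - 89.947| = 0.0370
hysteresis = max(diffs) = 1.4410

1.4410


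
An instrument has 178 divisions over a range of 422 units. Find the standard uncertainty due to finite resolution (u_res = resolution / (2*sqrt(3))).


resolution = range / divisions
resolution = 422 / 178 = 2.3707865
u_res = resolution / (2*sqrt(3))
u_res = 2.3707865 / 3.4641016
u_res = 0.6844

0.6844


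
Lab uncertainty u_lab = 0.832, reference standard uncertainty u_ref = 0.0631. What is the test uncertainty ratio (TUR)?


TUR = u_lab / u_ref
= 0.832 / 0.0631
= 13.1854

13.1854


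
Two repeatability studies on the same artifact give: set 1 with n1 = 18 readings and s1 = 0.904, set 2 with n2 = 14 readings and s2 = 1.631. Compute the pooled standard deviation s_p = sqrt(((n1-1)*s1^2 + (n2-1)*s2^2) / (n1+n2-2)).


s_p = sqrt(((n1-1)*s1^2 + (n2-1)*s2^2) / (n1+n2-2))
numerator = (18-1)*0.904^2 + (14-1)*1.631^2 = 13.892672 + 34.582093 = 48.474765
denominator = 18 + 14 - 2 = 30
s_p^2 = 48.474765 / 30 = 1.6158255
s_p = sqrt(1.6158255) = 1.2712

1.2712


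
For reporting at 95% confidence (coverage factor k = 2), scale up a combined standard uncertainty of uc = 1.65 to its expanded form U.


U = k * uc
U = 2 * 1.65
U = 3.3000

3.3000


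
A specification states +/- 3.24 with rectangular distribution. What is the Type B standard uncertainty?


u_B = half_width / sqrt(3)
u_B = 3.24 / 1.7320508
u_B = 1.8706

1.8706


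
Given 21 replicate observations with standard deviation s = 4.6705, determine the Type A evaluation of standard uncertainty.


u_A = s / sqrt(n)
u_A = 4.6705 / sqrt(21)
u_A = 4.6705 / 4.5825757
u_A = 1.0192

1.0192


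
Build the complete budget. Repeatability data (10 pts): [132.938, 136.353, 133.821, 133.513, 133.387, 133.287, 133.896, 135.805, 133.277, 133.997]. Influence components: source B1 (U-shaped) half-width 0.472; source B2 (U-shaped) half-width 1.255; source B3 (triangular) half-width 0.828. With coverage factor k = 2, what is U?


mean = (132.938 + 136.353 + 133.821 + 133.513 + 133.387 + 133.287 + 133.896 + 135.805 + 133.277 + 133.997) / 10 = 134.0274
s = sqrt(sum((x - mean)^2)/(n-1)) = 1.135384
u_A = s / sqrt(n) = 1.135384 / sqrt(10) = 0.35903995
u_B1 = 0.472 / sqrt(2) = 0.3337544
u_B2 = 1.255 / sqrt(2) = 0.88741901
u_B3 = 0.828 / sqrt(6) = 0.33802958
uc = sqrt(0.35903995^2 + 0.3337544^2 + 0.88741901^2 + 0.33802958^2) = 1.0686806
U = k * uc = 2 * 1.0686806
U = 2.1374

2.1374


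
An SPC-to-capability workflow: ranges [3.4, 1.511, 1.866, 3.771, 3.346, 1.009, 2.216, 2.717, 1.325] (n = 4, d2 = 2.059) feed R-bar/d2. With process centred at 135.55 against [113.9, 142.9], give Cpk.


R_bar = (3.4 + 1.511 + 1.866 + 3.771 + 3.346 + 1.009 + 2.216 + 2.717 + 1.325) / 9 = 2.3512222
sigma = R_bar / d2 = 2.3512222 / 2.059 = 1.1419243
Cp = (USL - LSL)/(6*sigma) = (142.9 - 113.9)/(6*1.1419243) = 4.2326
Cpu = (142.9 - 135.55)/(3*1.1419243) = 2.1455
Cpl = (135.55 - 113.9)/(3*1.1419243) = 6.3197
Cpk = min(Cpu, Cpl) = 2.1455

2.1455


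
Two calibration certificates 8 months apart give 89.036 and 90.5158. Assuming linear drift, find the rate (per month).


rate = (v2 - v1) / months
= (90.5158 - 89.036) / 8
= 1.4798 / 8
= 0.1850

0.1850


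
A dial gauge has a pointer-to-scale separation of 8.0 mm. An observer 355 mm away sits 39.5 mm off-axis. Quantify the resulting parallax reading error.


error = h * offset / d
= 8.0 * 39.5 / 355
= 0.8901

0.8901


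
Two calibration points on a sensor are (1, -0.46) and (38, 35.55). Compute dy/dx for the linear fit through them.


slope = (y2 - y1) / (x2 - x1)
= (35.55 - -0.46) / (38 - 1)
= 36.0100 / 37
= 0.9732

0.9732


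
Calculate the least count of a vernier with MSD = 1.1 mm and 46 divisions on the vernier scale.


LC = MSD / n_div
= 1.1 / 46
= 0.0239

0.0239


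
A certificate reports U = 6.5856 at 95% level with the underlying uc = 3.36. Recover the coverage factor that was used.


k = U / uc
k = 6.5856 / 3.36
k = 1.96

1.96


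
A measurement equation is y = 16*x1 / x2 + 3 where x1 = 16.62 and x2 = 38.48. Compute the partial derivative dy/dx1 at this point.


y = 16*x1 / x2 + 3
dy/dx1 = 16/x2
Evaluate at x2 = 38.48: c1 = 16 / 38.48
c1 = 0.4158

0.4158


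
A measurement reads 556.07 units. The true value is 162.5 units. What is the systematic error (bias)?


Systematic error = measured - true
= 556.07 - 162.5
= 393.5700

393.5700


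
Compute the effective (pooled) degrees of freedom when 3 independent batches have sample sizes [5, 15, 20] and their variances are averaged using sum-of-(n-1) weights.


nu = sum_i (n_i - 1)
nu = ((5 - 1) + (15 - 1) + (20 - 1))
nu = 4 + 14 + 19
nu = 37

37


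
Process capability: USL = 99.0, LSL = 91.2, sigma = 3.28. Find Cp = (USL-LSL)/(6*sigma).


Cp = (USL - LSL) / (6 * sigma)
= (99.0 - 91.2) / (6 * 3.28)
= 7.8000 / 19.6800
= 0.3963

0.3963


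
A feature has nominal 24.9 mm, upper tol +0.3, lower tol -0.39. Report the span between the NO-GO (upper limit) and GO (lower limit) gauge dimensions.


GO = nominal - lower_tol (smallest hole = maximum material condition)
GO = 24.9 - 0.39 = 24.51
NO-GO = nominal + upper_tol (largest hole = least material condition)
NO-GO = 24.9 + 0.3 = 25.2
spread = NO-GO - GO = 25.2 - 24.51 = 0.6900

0.6900


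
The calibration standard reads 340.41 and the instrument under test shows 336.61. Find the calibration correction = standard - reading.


Correction = standard - reading
= 340.41 - 336.61
= 3.8000

3.8000


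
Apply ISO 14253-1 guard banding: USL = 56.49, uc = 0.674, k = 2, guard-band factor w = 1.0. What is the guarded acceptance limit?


U = k * uc = 2 * 0.674 = 1.348
guard band g = w * U = 1.0 * 1.348 = 1.348
AL = USL - g = 56.49 - 1.348
AL = 55.1420

55.1420


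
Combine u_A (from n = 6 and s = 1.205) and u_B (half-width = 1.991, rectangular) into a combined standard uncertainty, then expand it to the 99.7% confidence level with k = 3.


u_A = s / sqrt(n) = 1.205 / sqrt(6) = 0.49193919
u_B = half_width / sqrt(3) = 1.991 / sqrt(3) = 1.1495044
uc = sqrt(u_A^2 + u_B^2) = sqrt(0.49193919^2 + 1.1495044^2) = 1.2503458
U = k * uc = 3 * 1.2503458
U = 3.7510

3.7510


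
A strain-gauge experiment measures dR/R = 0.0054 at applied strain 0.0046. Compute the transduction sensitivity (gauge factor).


GF = (dR/R) / epsilon
= 0.0054 / 0.0046
= 1.1739

1.1739


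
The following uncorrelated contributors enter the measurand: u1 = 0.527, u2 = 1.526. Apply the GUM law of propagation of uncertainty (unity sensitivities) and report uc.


uc = sqrt(0.527^2 + 1.526^2)
uc = sqrt(2.606405)
uc = 1.6144

1.6144


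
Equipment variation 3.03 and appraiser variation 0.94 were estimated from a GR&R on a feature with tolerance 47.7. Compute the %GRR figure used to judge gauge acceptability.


GRR = sqrt(EV^2 + AV^2) = sqrt(3.03^2 + 0.94^2) = 3.1724596
%GRR = GRR / tol * 100 = 3.1724596 / 47.7 * 100
%GRR = 6.6509

6.6509


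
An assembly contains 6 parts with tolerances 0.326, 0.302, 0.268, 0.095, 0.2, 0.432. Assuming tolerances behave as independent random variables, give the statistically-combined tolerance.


RSS = sqrt(0.326^2 + 0.302^2 + 0.268^2 + 0.095^2 + 0.2^2 + 0.432^2)
= sqrt(0.504953)
= 0.7106

0.7106


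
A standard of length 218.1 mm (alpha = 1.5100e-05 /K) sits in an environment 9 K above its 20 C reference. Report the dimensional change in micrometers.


dL = L * alpha * dT
= 218.1 * 1.5100e-05 * 9
= 0.0296398 mm
dL_um = 0.0296398 * 1000 = 29.6398 um

29.6398


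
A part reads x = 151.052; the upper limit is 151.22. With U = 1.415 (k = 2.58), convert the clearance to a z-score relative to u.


u = U / k = 1.415 / 2.58 = 0.54844961
margin = |USL - x| = |151.22 - 151.052| = 0.168
z = margin / u = 0.168 / 0.54844961
z = 0.3063

0.3063


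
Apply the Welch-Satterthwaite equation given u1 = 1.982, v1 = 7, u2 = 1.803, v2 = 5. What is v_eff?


uc = sqrt(u1^2 + u2^2) = sqrt(1.982^2 + 1.803^2) = 2.6793904
v_eff = uc^4 / (u1^4/v1 + u2^4/v2)
= 2.6793904^4 / (1.982^4/7 + 1.803^4/5)
= 51.539949 / 4.3180846
v_eff = 11.9358

11.9358


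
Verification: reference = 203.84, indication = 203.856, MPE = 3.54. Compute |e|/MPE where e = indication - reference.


e = indication - reference = 203.856 - 203.84 = 0.0160
|e| = 0.0160
ratio = |e| / MPE = 0.0160 / 3.54
ratio = 0.0045

0.0045


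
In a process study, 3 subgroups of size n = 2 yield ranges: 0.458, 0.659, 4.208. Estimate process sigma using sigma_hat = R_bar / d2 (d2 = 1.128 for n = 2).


R_bar = (0.458 + 0.659 + 4.208) / 3
R_bar = 5.325 / 3 = 1.775
sigma_hat = R_bar / d2 = 1.775 / 1.128 = 1.5736

1.5736


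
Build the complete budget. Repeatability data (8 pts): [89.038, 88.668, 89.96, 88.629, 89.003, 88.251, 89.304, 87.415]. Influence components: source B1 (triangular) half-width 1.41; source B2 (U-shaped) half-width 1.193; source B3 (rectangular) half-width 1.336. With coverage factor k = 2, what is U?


mean = (89.038 + 88.668 + 89.96 + 88.629 + 89.003 + 88.251 + 89.304 + 87.415) / 8 = 88.7835
s = sqrt(sum((x - mean)^2)/(n-1)) = 0.75229003
u_A = s / sqrt(n) = 0.75229003 / sqrt(8) = 0.26597469
u_B1 = 1.41 / sqrt(6) = 0.57563009
u_B2 = 1.193 / sqrt(2) = 0.84357839
u_B3 = 1.336 / sqrt(3) = 0.77133996
uc = sqrt(0.26597469^2 + 0.57563009^2 + 0.84357839^2 + 0.77133996^2) = 1.3071658
U = k * uc = 2 * 1.3071658
U = 2.6143

2.6143


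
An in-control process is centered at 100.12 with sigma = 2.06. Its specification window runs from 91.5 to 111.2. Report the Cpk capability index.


Cpu = (USL - mean) / (3*sigma) = (111.2 - 100.12) / (3*2.06) = 1.7929
Cpl = (mean - LSL) / (3*sigma) = (100.12 - 91.5) / (3*2.06) = 1.3948
Cpk = min(Cpu, Cpl) = 1.3948

1.3948


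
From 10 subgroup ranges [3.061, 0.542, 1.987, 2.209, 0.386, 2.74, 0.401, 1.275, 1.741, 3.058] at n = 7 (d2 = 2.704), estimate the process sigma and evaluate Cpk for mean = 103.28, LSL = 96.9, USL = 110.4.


R_bar = (3.061 + 0.542 + 1.987 + 2.209 + 0.386 + 2.74 + 0.401 + 1.275 + 1.741 + 3.058) / 10 = 1.74
sigma = R_bar / d2 = 1.74 / 2.704 = 0.64349112
Cp = (USL - LSL)/(6*sigma) = (110.4 - 96.9)/(6*0.64349112) = 3.4966
Cpu = (110.4 - 103.28)/(3*0.64349112) = 3.6882
Cpl = (103.28 - 96.9)/(3*0.64349112) = 3.3049
Cpk = min(Cpu, Cpl) = 3.3049

3.3049


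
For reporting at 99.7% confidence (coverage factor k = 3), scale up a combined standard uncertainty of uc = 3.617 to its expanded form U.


U = k * uc
U = 3 * 3.617
U = 10.8510

10.8510


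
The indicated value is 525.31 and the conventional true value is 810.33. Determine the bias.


Systematic error = measured - true
= 525.31 - 810.33
= -285.0200

-285.0200


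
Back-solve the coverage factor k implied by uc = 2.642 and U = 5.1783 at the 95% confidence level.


k = U / uc
k = 5.1783 / 2.642
k = 1.96

1.96


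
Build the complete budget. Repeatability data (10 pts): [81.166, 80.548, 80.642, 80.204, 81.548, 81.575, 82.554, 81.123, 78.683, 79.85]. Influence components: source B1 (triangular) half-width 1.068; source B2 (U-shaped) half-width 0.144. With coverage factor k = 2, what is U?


mean = (81.166 + 80.548 + 80.642 + 80.204 + 81.548 + 81.575 + 82.554 + 81.123 + 78.683 + 79.85) / 10 = 80.7893
s = sqrt(sum((x - mean)^2)/(n-1)) = 1.0698732
u_A = s / sqrt(n) = 1.0698732 / sqrt(10) = 0.33832361
u_B1 = 1.068 / sqrt(6) = 0.43600917
u_B2 = 0.144 / sqrt(2) = 0.10182338
uc = sqrt(0.33832361^2 + 0.43600917^2 + 0.10182338^2) = 0.56119058
U = k * uc = 2 * 0.56119058
U = 1.1224

1.1224


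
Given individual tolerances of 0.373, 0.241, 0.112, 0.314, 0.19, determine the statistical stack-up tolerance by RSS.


RSS = sqrt(0.373^2 + 0.241^2 + 0.112^2 + 0.314^2 + 0.19^2)
= sqrt(0.34445)
= 0.5869

0.5869


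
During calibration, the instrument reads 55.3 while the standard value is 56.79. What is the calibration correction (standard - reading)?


Correction = standard - reading
= 56.79 - 55.3
= 1.4900

1.4900


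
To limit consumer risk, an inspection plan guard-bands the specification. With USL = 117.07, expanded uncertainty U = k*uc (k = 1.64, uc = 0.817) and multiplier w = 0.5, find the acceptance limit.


U = k * uc = 1.64 * 0.817 = 1.33988
guard band g = w * U = 0.5 * 1.33988 = 0.66994
AL = USL - g = 117.07 - 0.66994
AL = 116.4001

116.4001


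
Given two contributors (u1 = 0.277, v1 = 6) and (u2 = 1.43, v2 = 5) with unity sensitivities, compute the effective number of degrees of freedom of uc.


uc = sqrt(u1^2 + u2^2) = sqrt(0.277^2 + 1.43^2) = 1.4565813
v_eff = uc^4 / (u1^4/v1 + u2^4/v2)
= 1.4565813^4 / (0.277^4/6 + 1.43^4/5)
= 4.50131 / 0.83730443
v_eff = 5.3760

5.3760


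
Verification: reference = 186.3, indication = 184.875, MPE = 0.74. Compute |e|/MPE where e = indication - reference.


e = indication - reference = 184.875 - 186.3 = -1.4250
|e| = 1.4250
ratio = |e| / MPE = 1.4250 / 0.74
ratio = 1.9257

1.9257


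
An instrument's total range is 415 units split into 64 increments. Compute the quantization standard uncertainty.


resolution = range / divisions
resolution = 415 / 64 = 6.484375
u_res = resolution / (2*sqrt(3))
u_res = 6.484375 / 3.4641016
u_res = 1.8719

1.8719


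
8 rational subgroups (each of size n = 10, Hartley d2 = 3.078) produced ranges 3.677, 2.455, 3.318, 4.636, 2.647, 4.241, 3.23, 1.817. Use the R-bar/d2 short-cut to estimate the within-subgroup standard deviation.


R_bar = (3.677 + 2.455 + 3.318 + 4.636 + 2.647 + 4.241 + 3.23 + 1.817) / 8
R_bar = 26.021 / 8 = 3.252625
sigma_hat = R_bar / d2 = 3.252625 / 3.078 = 1.0567

1.0567


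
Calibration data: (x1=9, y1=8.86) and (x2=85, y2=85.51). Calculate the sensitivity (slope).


slope = (y2 - y1) / (x2 - x1)
= (85.51 - 8.86) / (85 - 9)
= 76.6500 / 76
= 1.0086

1.0086


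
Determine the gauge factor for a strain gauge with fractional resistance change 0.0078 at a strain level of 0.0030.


GF = (dR/R) / epsilon
= 0.0078 / 0.0030
= 2.6000

2.6000


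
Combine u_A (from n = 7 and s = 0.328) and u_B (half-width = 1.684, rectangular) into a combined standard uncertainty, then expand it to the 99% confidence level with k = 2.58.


u_A = s / sqrt(n) = 0.328 / sqrt(7) = 0.12397235
u_B = half_width / sqrt(3) = 1.684 / sqrt(3) = 0.97225785
uc = sqrt(u_A^2 + u_B^2) = sqrt(0.12397235^2 + 0.97225785^2) = 0.98012982
U = k * uc = 2.58 * 0.98012982
U = 2.5287

2.5287


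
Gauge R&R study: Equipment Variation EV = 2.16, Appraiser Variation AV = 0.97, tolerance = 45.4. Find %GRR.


GRR = sqrt(EV^2 + AV^2) = sqrt(2.16^2 + 0.97^2) = 2.3678049
%GRR = GRR / tol * 100 = 2.3678049 / 45.4 * 100
%GRR = 5.2154

5.2154


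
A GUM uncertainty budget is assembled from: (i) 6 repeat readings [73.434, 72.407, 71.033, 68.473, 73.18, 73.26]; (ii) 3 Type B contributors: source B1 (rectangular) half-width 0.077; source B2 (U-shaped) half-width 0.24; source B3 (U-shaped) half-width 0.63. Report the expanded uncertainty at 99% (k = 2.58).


mean = (73.434 + 72.407 + 71.033 + 68.473 + 73.18 + 73.26) / 6 = 71.9645
s = sqrt(sum((x - mean)^2)/(n-1)) = 1.9271358
u_A = s / sqrt(n) = 1.9271358 / sqrt(6) = 0.7867499
u_B1 = 0.077 / sqrt(3) = 0.044455971
u_B2 = 0.24 / sqrt(2) = 0.16970563
u_B3 = 0.63 / sqrt(2) = 0.44547727
uc = sqrt(0.7867499^2 + 0.044455971^2 + 0.16970563^2 + 0.44547727^2) = 0.92097868
U = k * uc = 2.58 * 0.92097868
U = 2.3761

2.3761


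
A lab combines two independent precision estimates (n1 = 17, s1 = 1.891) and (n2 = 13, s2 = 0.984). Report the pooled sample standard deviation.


s_p = sqrt(((n1-1)*s1^2 + (n2-1)*s2^2) / (n1+n2-2))
numerator = (17-1)*1.891^2 + (13-1)*0.984^2 = 57.214096 + 11.619072 = 68.833168
denominator = 17 + 13 - 2 = 28
s_p^2 = 68.833168 / 28 = 2.4583274
s_p = sqrt(2.4583274) = 1.5679

1.5679


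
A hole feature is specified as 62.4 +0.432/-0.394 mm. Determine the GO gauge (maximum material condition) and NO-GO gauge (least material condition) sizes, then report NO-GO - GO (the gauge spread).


GO = nominal - lower_tol (smallest hole = maximum material condition)
GO = 62.4 - 0.394 = 62.006
NO-GO = nominal + upper_tol (largest hole = least material condition)
NO-GO = 62.4 + 0.432 = 62.832
spread = NO-GO - GO = 62.832 - 62.006 = 0.8260

0.8260


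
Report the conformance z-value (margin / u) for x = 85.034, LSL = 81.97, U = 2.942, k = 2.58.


u = U / k = 2.942 / 2.58 = 1.1403101
margin = |LSL - x| = |81.97 - 85.034| = 3.064
z = margin / u = 3.064 / 1.1403101
z = 2.6870

2.6870


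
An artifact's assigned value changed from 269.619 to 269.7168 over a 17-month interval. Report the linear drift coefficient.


rate = (v2 - v1) / months
= (269.7168 - 269.619) / 17
= 0.0978 / 17
= 0.0058

0.0058


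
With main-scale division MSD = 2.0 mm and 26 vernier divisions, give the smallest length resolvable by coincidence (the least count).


LC = MSD / n_div
= 2.0 / 26
= 0.0769

0.0769


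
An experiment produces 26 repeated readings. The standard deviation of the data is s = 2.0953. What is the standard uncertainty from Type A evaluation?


u_A = s / sqrt(n)
u_A = 2.0953 / sqrt(26)
u_A = 2.0953 / 5.0990195
u_A = 0.4109

0.4109


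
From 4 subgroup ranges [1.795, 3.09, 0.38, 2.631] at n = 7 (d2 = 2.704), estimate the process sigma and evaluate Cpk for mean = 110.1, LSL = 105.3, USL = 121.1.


R_bar = (1.795 + 3.09 + 0.38 + 2.631) / 4 = 1.974
sigma = R_bar / d2 = 1.974 / 2.704 = 0.73002959
Cp = (USL - LSL)/(6*sigma) = (121.1 - 105.3)/(6*0.73002959) = 3.6072
Cpu = (121.1 - 110.1)/(3*0.73002959) = 5.0226
Cpl = (110.1 - 105.3)/(3*0.73002959) = 2.1917
Cpk = min(Cpu, Cpl) = 2.1917

2.1917


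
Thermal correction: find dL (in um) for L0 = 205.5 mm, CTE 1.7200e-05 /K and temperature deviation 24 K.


dL = L * alpha * dT
= 205.5 * 1.7200e-05 * 24
= 0.0848304 mm
dL_um = 0.0848304 * 1000 = 84.8304 um

84.8304


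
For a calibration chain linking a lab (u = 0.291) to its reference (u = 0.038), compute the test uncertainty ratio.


TUR = u_lab / u_ref
= 0.291 / 0.038
= 7.6579

7.6579


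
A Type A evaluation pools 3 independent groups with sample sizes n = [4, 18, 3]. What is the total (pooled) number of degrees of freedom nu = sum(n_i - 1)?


nu = sum_i (n_i - 1)
nu = ((4 - 1) + (18 - 1) + (3 - 1))
nu = 3 + 17 + 2
nu = 22

22


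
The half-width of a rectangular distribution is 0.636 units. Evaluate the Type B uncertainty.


u_B = half_width / sqrt(3)
u_B = 0.636 / 1.7320508
u_B = 0.3672

0.3672


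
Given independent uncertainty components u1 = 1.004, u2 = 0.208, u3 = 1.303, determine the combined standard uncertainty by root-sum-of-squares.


uc = sqrt(1.004^2 + 0.208^2 + 1.303^2)
uc = sqrt(2.749089)
uc = 1.6580

1.6580


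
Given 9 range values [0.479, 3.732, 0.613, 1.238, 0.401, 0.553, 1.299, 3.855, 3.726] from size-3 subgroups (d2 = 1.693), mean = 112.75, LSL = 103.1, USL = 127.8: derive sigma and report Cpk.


R_bar = (0.479 + 3.732 + 0.613 + 1.238 + 0.401 + 0.553 + 1.299 + 3.855 + 3.726) / 9 = 1.7662222
sigma = R_bar / d2 = 1.7662222 / 1.693 = 1.04325
Cp = (USL - LSL)/(6*sigma) = (127.8 - 103.1)/(6*1.04325) = 3.9460
Cpu = (127.8 - 112.75)/(3*1.04325) = 4.8087
Cpl = (112.75 - 103.1)/(3*1.04325) = 3.0833
Cpk = min(Cpu, Cpl) = 3.0833

3.0833


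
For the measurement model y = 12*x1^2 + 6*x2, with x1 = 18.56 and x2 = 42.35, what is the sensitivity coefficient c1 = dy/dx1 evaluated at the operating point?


y = 12*x1^2 + 6*x2
dy/dx1 = 2*12*x1
Evaluate at x1 = 18.56: c1 = 24 * 18.56
c1 = 445.4400

445.4400


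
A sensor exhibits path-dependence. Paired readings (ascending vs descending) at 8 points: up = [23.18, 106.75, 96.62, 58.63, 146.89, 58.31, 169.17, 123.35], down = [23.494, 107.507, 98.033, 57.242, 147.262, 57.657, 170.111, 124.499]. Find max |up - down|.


|23.18 - 23.494| = 0.3140
|106.75 - 107.507| = 0.7570
|96.62 - 98.033| = 1.4130
|58.63 - 57.242| = 1.3880
|146.89 - 147.262| = 0.3720
|58.31 - 57.657| = 0.6530
|169.17 - 170.111| = 0.9410
|123.35 - 124.499| = 1.1490
hysteresis = max(diffs) = 1.4130

1.4130


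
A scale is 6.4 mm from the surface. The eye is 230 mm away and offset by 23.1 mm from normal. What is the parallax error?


error = h * offset / d
= 6.4 * 23.1 / 230
= 0.6428

0.6428


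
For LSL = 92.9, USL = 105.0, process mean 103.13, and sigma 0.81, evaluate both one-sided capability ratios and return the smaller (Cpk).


Cpu = (USL - mean) / (3*sigma) = (105.0 - 103.13) / (3*0.81) = 0.7695
Cpl = (mean - LSL) / (3*sigma) = (103.13 - 92.9) / (3*0.81) = 4.2099
Cpk = min(Cpu, Cpl) = 0.7695

0.7695


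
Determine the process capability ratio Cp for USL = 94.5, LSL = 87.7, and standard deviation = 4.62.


Cp = (USL - LSL) / (6 * sigma)
= (94.5 - 87.7) / (6 * 4.62)
= 6.8000 / 27.7200
= 0.2453

0.2453


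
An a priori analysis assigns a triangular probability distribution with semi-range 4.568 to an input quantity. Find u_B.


u_B = half_width / sqrt(6)
u_B = 4.568 / 2.4494897
u_B = 1.8649

1.8649


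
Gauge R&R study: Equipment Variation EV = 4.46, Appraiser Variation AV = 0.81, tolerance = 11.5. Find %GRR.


GRR = sqrt(EV^2 + AV^2) = sqrt(4.46^2 + 0.81^2) = 4.5329571
%GRR = GRR / tol * 100 = 4.5329571 / 11.5 * 100
%GRR = 39.4170

39.4170


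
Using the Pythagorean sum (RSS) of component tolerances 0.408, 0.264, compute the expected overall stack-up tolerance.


RSS = sqrt(0.408^2 + 0.264^2)
= sqrt(0.23616)
= 0.4860

0.4860


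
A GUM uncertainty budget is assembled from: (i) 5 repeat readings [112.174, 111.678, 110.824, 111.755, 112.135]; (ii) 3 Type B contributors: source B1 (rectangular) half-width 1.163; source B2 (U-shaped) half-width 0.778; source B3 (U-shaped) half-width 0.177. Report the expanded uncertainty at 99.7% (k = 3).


mean = (112.174 + 111.678 + 110.824 + 111.755 + 112.135) / 5 = 111.7132
s = sqrt(sum((x - mean)^2)/(n-1)) = 0.54403924
u_A = s / sqrt(n) = 0.54403924 / sqrt(5) = 0.24330174
u_B1 = 1.163 / sqrt(3) = 0.67145836
u_B2 = 0.778 / sqrt(2) = 0.55012908
u_B3 = 0.177 / sqrt(2) = 0.1251579
uc = sqrt(0.24330174^2 + 0.67145836^2 + 0.55012908^2 + 0.1251579^2) = 0.91014206
U = k * uc = 3 * 0.91014206
U = 2.7304

2.7304


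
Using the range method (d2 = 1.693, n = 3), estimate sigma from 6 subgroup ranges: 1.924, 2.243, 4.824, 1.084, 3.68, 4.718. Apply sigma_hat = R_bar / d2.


R_bar = (1.924 + 2.243 + 4.824 + 1.084 + 3.68 + 4.718) / 6
R_bar = 18.473 / 6 = 3.0788333
sigma_hat = R_bar / d2 = 3.0788333 / 1.693 = 1.8186

1.8186


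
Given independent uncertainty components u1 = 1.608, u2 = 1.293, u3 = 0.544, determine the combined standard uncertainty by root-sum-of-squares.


uc = sqrt(1.608^2 + 1.293^2 + 0.544^2)
uc = sqrt(4.553449)
uc = 2.1339

2.1339


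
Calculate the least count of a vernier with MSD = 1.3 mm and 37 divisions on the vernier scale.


LC = MSD / n_div
= 1.3 / 37
= 0.0351

0.0351


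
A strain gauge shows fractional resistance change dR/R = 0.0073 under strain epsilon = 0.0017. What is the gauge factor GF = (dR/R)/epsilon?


GF = (dR/R) / epsilon
= 0.0073 / 0.0017
= 4.2941

4.2941


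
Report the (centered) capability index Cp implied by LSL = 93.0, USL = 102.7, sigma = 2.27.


Cp = (USL - LSL) / (6 * sigma)
= (102.7 - 93.0) / (6 * 2.27)
= 9.7000 / 13.6200
= 0.7122

0.7122


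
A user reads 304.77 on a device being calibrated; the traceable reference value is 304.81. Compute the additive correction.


Correction = standard - reading
= 304.81 - 304.77
= 0.0400

0.0400


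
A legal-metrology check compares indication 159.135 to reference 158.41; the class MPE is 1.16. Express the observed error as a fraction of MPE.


e = indication - reference = 159.135 - 158.41 = 0.7250
|e| = 0.7250
ratio = |e| / MPE = 0.7250 / 1.16
ratio = 0.6250

0.6250


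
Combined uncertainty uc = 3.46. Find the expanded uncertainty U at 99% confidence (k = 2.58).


U = k * uc
U = 2.58 * 3.46
U = 8.9268

8.9268


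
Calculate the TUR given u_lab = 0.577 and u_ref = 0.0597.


TUR = u_lab / u_ref
= 0.577 / 0.0597
= 9.6650

9.6650


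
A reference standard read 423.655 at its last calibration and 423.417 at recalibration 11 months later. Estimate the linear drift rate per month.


rate = (v2 - v1) / months
= (423.417 - 423.655) / 11
= -0.2380 / 11
= -0.0216

-0.0216


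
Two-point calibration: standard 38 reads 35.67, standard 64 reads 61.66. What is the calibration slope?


slope = (y2 - y1) / (x2 - x1)
= (61.66 - 35.67) / (64 - 38)
= 25.9900 / 26
= 0.9996

0.9996


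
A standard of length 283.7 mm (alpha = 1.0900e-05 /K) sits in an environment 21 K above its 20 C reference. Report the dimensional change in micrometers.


dL = L * alpha * dT
= 283.7 * 1.0900e-05 * 21
= 0.0649389 mm
dL_um = 0.0649389 * 1000 = 64.9389 um

64.9389


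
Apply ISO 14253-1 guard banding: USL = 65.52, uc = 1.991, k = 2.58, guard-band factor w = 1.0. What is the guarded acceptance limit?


U = k * uc = 2.58 * 1.991 = 5.13678
guard band g = w * U = 1.0 * 5.13678 = 5.13678
AL = USL - g = 65.52 - 5.13678
AL = 60.3832

60.3832


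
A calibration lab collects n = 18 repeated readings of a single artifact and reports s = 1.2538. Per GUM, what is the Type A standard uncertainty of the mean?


u_A = s / sqrt(n)
u_A = 1.2538 / sqrt(18)
u_A = 1.2538 / 4.2426407
u_A = 0.2955

0.2955


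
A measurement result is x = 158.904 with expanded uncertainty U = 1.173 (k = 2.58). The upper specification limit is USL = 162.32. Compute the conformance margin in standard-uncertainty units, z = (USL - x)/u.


u = U / k = 1.173 / 2.58 = 0.45465116
margin = |USL - x| = |162.32 - 158.904| = 3.416
z = margin / u = 3.416 / 0.45465116
z = 7.5135

7.5135


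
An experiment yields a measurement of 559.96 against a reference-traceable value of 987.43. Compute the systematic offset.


Systematic error = measured - true
= 559.96 - 987.43
= -427.4700

-427.4700


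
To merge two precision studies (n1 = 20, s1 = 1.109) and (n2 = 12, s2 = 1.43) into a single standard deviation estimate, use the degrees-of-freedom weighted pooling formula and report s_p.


s_p = sqrt(((n1-1)*s1^2 + (n2-1)*s2^2) / (n1+n2-2))
numerator = (20-1)*1.109^2 + (12-1)*1.43^2 = 23.367739 + 22.4939 = 45.861639
denominator = 20 + 12 - 2 = 30
s_p^2 = 45.861639 / 30 = 1.5287213
s_p = sqrt(1.5287213) = 1.2364

1.2364


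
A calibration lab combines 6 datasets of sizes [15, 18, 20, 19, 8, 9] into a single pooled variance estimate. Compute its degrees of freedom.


nu = sum_i (n_i - 1)
nu = ((15 - 1) + (18 - 1) + (20 - 1) + (19 - 1) + (8 - 1) + (9 - 1))
nu = 14 + 17 + 19 + 18 + 7 + 8
nu = 83

83


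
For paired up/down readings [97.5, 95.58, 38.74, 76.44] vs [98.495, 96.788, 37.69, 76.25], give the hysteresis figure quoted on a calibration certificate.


|97.5 - 98.495| = 0.9950
|95.58 - 96.788| = 1.2080
|38.74 - 37.69| = 1.0500
|76.44 - 76.25| = 0.1900
hysteresis = max(diffs) = 1.2080

1.2080


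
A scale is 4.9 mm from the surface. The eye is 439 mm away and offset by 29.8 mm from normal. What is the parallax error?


error = h * offset / d
= 4.9 * 29.8 / 439
= 0.3326

0.3326


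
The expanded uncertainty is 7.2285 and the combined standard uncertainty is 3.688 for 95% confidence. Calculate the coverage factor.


k = U / uc
k = 7.2285 / 3.688
k = 1.96

1.96


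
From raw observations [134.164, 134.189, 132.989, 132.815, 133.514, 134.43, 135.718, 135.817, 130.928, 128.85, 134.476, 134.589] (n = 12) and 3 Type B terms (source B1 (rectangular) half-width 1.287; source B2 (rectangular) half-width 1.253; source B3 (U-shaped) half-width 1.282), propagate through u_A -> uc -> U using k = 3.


mean = (134.164 + 134.189 + 132.989 + 132.815 + 133.514 + 134.43 + 135.718 + 135.817 + 130.928 + 128.85 + 134.476 + 134.589) / 12 = 133.5399167
s = sqrt(sum((x - mean)^2)/(n-1)) = 1.9807284
u_A = s / sqrt(n) = 1.9807284 / sqrt(12) = 0.57178704
u_B1 = 1.287 / sqrt(3) = 0.7430498
u_B2 = 1.253 / sqrt(3) = 0.72341989
u_B3 = 1.282 / sqrt(2) = 0.90651089
uc = sqrt(0.57178704^2 + 0.7430498^2 + 0.72341989^2 + 0.90651089^2) = 1.4913624
U = k * uc = 3 * 1.4913624
U = 4.4741

4.4741


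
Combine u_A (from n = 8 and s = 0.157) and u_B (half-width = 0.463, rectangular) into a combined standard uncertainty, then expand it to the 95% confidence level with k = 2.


u_A = s / sqrt(n) = 0.157 / sqrt(8) = 0.055507882
u_B = half_width / sqrt(3) = 0.463 / sqrt(3) = 0.26731317
uc = sqrt(u_A^2 + u_B^2) = sqrt(0.055507882^2 + 0.26731317^2) = 0.27301549
U = k * uc = 2 * 0.27301549
U = 0.5460

0.5460


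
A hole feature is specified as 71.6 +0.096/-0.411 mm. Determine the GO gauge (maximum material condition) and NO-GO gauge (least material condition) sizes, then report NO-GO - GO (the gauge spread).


GO = nominal - lower_tol (smallest hole = maximum material condition)
GO = 71.6 - 0.411 = 71.189
NO-GO = nominal + upper_tol (largest hole = least material condition)
NO-GO = 71.6 + 0.096 = 71.696
spread = NO-GO - GO = 71.696 - 71.189 = 0.5070

0.5070


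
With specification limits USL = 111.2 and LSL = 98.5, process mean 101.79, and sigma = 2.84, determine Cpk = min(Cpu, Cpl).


Cpu = (USL - mean) / (3*sigma) = (111.2 - 101.79) / (3*2.84) = 1.1045
Cpl = (mean - LSL) / (3*sigma) = (101.79 - 98.5) / (3*2.84) = 0.3862
Cpk = min(Cpu, Cpl) = 0.3862

0.3862


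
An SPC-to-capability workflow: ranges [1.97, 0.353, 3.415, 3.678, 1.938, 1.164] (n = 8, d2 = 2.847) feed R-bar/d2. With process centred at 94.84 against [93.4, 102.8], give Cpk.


R_bar = (1.97 + 0.353 + 3.415 + 3.678 + 1.938 + 1.164) / 6 = 2.0863333
sigma = R_bar / d2 = 2.0863333 / 2.847 = 0.73281816
Cp = (USL - LSL)/(6*sigma) = (102.8 - 93.4)/(6*0.73281816) = 2.1379
Cpu = (102.8 - 94.84)/(3*0.73281816) = 3.6207
Cpl = (94.84 - 93.4)/(3*0.73281816) = 0.6550
Cpk = min(Cpu, Cpl) = 0.6550

0.6550


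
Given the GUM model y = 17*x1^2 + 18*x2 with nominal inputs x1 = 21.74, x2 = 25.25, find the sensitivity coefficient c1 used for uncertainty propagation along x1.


y = 17*x1^2 + 18*x2
dy/dx1 = 2*17*x1
Evaluate at x1 = 21.74: c1 = 34 * 21.74
c1 = 739.1600

739.1600


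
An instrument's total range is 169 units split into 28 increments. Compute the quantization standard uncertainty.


resolution = range / divisions
resolution = 169 / 28 = 6.0357143
u_res = resolution / (2*sqrt(3))
u_res = 6.0357143 / 3.4641016
u_res = 1.7424

1.7424


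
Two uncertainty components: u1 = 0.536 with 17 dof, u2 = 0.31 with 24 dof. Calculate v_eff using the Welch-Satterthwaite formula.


uc = sqrt(u1^2 + u2^2) = sqrt(0.536^2 + 0.31^2) = 0.61918979
v_eff = uc^4 / (u1^4/v1 + u2^4/v2)
= 0.61918979^4 / (0.536^4/17 + 0.31^4/24)
= 0.14699249 / 0.0052400352
v_eff = 28.0518

28.0518


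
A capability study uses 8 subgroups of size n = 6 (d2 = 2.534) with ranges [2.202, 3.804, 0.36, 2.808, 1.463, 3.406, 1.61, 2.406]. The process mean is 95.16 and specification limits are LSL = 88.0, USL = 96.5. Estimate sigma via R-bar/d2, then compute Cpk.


R_bar = (2.202 + 3.804 + 0.36 + 2.808 + 1.463 + 3.406 + 1.61 + 2.406) / 8 = 2.257375
sigma = R_bar / d2 = 2.257375 / 2.534 = 0.89083465
Cp = (USL - LSL)/(6*sigma) = (96.5 - 88.0)/(6*0.89083465) = 1.5903
Cpu = (96.5 - 95.16)/(3*0.89083465) = 0.5014
Cpl = (95.16 - 88.0)/(3*0.89083465) = 2.6791
Cpk = min(Cpu, Cpl) = 0.5014

0.5014


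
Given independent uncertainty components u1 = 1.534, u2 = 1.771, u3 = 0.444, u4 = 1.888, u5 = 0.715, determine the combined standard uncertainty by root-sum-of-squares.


uc = sqrt(1.534^2 + 1.771^2 + 0.444^2 + 1.888^2 + 0.715^2)
uc = sqrt(9.762502)
uc = 3.1245

3.1245


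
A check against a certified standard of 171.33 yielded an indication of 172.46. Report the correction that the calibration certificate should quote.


Correction = standard - reading
= 171.33 - 172.46
= -1.1300

-1.1300


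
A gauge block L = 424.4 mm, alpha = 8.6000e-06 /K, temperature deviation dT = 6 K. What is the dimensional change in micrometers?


dL = L * alpha * dT
= 424.4 * 8.6000e-06 * 6
= 0.0218990 mm
dL_um = 0.0218990 * 1000 = 21.8990 um

21.8990


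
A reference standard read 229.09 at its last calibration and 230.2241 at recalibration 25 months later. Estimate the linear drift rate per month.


rate = (v2 - v1) / months
= (230.2241 - 229.09) / 25
= 1.1341 / 25
= 0.0454

0.0454


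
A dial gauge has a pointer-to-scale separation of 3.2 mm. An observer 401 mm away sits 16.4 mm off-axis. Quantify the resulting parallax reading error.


error = h * offset / d
= 3.2 * 16.4 / 401
= 0.1309

0.1309


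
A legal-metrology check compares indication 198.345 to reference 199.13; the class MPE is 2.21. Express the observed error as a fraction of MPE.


e = indication - reference = 198.345 - 199.13 = -0.7850
|e| = 0.7850
ratio = |e| / MPE = 0.7850 / 2.21
ratio = 0.3552

0.3552


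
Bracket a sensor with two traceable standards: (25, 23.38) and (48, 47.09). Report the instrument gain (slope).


slope = (y2 - y1) / (x2 - x1)
= (47.09 - 23.38) / (48 - 25)
= 23.7100 / 23
= 1.0309

1.0309


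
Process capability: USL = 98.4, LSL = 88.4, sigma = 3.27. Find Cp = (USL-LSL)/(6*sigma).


Cp = (USL - LSL) / (6 * sigma)
= (98.4 - 88.4) / (6 * 3.27)
= 10.0000 / 19.6200
= 0.5097

0.5097


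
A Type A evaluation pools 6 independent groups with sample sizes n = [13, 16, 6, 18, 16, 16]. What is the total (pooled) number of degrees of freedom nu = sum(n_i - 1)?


nu = sum_i (n_i - 1)
nu = ((13 - 1) + (16 - 1) + (6 - 1) + (18 - 1) + (16 - 1) + (16 - 1))
nu = 12 + 15 + 5 + 17 + 15 + 15
nu = 79

79


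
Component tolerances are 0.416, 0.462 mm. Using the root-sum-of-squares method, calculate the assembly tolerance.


RSS = sqrt(0.416^2 + 0.462^2)
= sqrt(0.3865)
= 0.6217

0.6217


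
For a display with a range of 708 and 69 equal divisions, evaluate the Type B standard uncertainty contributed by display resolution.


resolution = range / divisions
resolution = 708 / 69 = 10.26087
u_res = resolution / (2*sqrt(3))
u_res = 10.26087 / 3.4641016
u_res = 2.9621

2.9621


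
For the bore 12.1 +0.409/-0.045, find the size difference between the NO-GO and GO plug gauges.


GO = nominal - lower_tol (smallest hole = maximum material condition)
GO = 12.1 - 0.045 = 12.055
NO-GO = nominal + upper_tol (largest hole = least material condition)
NO-GO = 12.1 + 0.409 = 12.509
spread = NO-GO - GO = 12.509 - 12.055 = 0.4540

0.4540


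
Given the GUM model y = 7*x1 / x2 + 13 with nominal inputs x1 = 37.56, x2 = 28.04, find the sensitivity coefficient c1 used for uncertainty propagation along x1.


y = 7*x1 / x2 + 13
dy/dx1 = 7/x2
Evaluate at x2 = 28.04: c1 = 7 / 28.04
c1 = 0.2496

0.2496


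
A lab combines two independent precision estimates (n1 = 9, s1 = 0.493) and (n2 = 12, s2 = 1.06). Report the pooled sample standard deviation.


s_p = sqrt(((n1-1)*s1^2 + (n2-1)*s2^2) / (n1+n2-2))
numerator = (9-1)*0.493^2 + (12-1)*1.06^2 = 1.944392 + 12.3596 = 14.303992
denominator = 9 + 12 - 2 = 19
s_p^2 = 14.303992 / 19 = 0.75284168
s_p = sqrt(0.75284168) = 0.8677

0.8677


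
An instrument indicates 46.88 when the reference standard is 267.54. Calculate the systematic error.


Systematic error = measured - true
= 46.88 - 267.54
= -220.6600

-220.6600


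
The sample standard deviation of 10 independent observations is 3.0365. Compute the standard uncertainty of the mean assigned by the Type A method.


u_A = s / sqrt(n)
u_A = 3.0365 / sqrt(10)
u_A = 3.0365 / 3.1622777
u_A = 0.9602

0.9602


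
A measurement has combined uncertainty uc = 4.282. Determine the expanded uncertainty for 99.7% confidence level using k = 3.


U = k * uc
U = 3 * 4.282
U = 12.8460

12.8460


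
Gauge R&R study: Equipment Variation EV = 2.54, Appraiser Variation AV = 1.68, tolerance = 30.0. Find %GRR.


GRR = sqrt(EV^2 + AV^2) = sqrt(2.54^2 + 1.68^2) = 3.0453243
%GRR = GRR / tol * 100 = 3.0453243 / 30.0 * 100
%GRR = 10.1511

10.1511


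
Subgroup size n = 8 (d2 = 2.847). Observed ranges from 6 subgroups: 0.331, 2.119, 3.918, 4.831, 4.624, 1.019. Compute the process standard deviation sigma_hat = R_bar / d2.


R_bar = (0.331 + 2.119 + 3.918 + 4.831 + 4.624 + 1.019) / 6
R_bar = 16.842 / 6 = 2.807
sigma_hat = R_bar / d2 = 2.807 / 2.847 = 0.9860

0.9860


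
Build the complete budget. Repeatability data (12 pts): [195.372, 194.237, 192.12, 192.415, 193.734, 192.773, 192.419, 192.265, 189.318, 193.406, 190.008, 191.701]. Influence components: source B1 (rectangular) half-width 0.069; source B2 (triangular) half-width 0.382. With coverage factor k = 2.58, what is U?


mean = (195.372 + 194.237 + 192.12 + 192.415 + 193.734 + 192.773 + 192.419 + 192.265 + 189.318 + 193.406 + 190.008 + 191.701) / 12 = 192.4806667
s = sqrt(sum((x - mean)^2)/(n-1)) = 1.6751171
u_A = s / sqrt(n) = 1.6751171 / sqrt(12) = 0.48356465
u_B1 = 0.069 / sqrt(3) = 0.039837169
u_B2 = 0.382 / sqrt(6) = 0.15595085
uc = sqrt(0.48356465^2 + 0.039837169^2 + 0.15595085^2) = 0.50964933
U = k * uc = 2.58 * 0.50964933
U = 1.3149

1.3149


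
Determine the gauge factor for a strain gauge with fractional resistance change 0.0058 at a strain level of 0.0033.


GF = (dR/R) / epsilon
= 0.0058 / 0.0033
= 1.7576

1.7576


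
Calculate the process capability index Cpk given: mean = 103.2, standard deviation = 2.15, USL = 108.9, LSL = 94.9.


Cpu = (USL - mean) / (3*sigma) = (108.9 - 103.2) / (3*2.15) = 0.8837
Cpl = (mean - LSL) / (3*sigma) = (103.2 - 94.9) / (3*2.15) = 1.2868
Cpk = min(Cpu, Cpl) = 0.8837

0.8837


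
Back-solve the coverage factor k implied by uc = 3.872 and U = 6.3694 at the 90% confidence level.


k = U / uc
k = 6.3694 / 3.872
k = 1.645

1.645


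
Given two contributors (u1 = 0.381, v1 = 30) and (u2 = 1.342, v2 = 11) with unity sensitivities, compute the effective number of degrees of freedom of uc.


uc = sqrt(u1^2 + u2^2) = sqrt(0.381^2 + 1.342^2) = 1.3950358
v_eff = uc^4 / (u1^4/v1 + u2^4/v2)
= 1.3950358^4 / (0.381^4/30 + 1.342^4/11)
= 3.7874021 / 0.29556342
v_eff = 12.8142

12.8142


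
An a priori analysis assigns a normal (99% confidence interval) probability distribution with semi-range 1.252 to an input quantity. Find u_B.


u_B = half_width / 2.576
u_B = 1.252 / 2.576
u_B = 0.4860

0.4860


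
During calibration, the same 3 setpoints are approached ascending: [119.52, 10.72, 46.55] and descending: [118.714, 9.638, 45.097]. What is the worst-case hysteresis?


|119.52 - 118.714| = 0.8060
|10.72 - 9.638| = 1.0820
|46.55 - 45.097| = 1.4530
hysteresis = max(diffs) = 1.4530

1.4530


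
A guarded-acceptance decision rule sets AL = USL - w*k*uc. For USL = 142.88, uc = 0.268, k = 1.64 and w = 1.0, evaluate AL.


U = k * uc = 1.64 * 0.268 = 0.43952
guard band g = w * U = 1.0 * 0.43952 = 0.43952
AL = USL - g = 142.88 - 0.43952
AL = 142.4405

142.4405


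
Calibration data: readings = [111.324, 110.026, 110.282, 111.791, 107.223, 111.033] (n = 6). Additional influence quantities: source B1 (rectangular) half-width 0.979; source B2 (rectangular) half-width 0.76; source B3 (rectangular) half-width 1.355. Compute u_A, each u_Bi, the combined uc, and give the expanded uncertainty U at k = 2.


mean = (111.324 + 110.026 + 110.282 + 111.791 + 107.223 + 111.033) / 6 = 110.2798333
s = sqrt(sum((x - mean)^2)/(n-1)) = 1.6340034
u_A = s / sqrt(n) = 1.6340034 / sqrt(6) = 0.66707909
u_B1 = 0.979 / sqrt(3) = 0.56522591
u_B2 = 0.76 / sqrt(3) = 0.4387862
u_B3 = 1.355 / sqrt(3) = 0.78230961
uc = sqrt(0.66707909^2 + 0.56522591^2 + 0.4387862^2 + 0.78230961^2) = 1.2526039
U = k * uc = 2 * 1.2526039
U = 2.5052

2.5052


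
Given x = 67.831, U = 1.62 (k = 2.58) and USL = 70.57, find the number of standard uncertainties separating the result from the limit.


u = U / k = 1.62 / 2.58 = 0.62790698
margin = |USL - x| = |70.57 - 67.831| = 2.739
z = margin / u = 2.739 / 0.62790698
z = 4.3621

4.3621
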